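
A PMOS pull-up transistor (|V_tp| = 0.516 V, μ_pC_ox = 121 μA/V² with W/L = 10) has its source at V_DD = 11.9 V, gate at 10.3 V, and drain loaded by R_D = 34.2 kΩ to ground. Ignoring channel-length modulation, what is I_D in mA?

I_D = 0.339 mA

V_SG = V_DD − V_G = 11.9 − 10.3 = 1.6 V, so V_ov = 1.6 − 0.516 = 1.08 V.
k_p = μ_pC_ox · (W/L) = 1.21 mA/V².
Assume saturation: I_D = ½ k_p V_ov² = 0.5 × 1.21 × 1.08² = 0.711 mA, giving V_SD = V_DD − I_D R_D = 11.9 − 0.711 × 34.2 = -12.4 V.
But -12.4 V < V_ov = 1.08 V, so the device is actually in triode.
In triode I_D = k_p[V_ov V_SD − ½ V_SD²] and I_D = (V_DD − V_SD)/R_D. Equating: 20.7 V_SD² − 45.86 V_SD + 11.9 = 0, giving V_SD = 0.3 V (the root below V_ov).
I_D = (11.9 − 0.3) / 34.2 = 0.339 mA.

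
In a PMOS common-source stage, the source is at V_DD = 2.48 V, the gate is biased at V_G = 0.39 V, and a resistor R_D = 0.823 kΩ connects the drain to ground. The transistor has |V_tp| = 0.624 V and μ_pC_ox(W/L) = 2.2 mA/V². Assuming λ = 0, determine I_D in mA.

V_SG = V_DD − V_G = 2.48 − 0.39 = 2.09 V, so V_ov = 2.09 − 0.624 = 1.47 V.
Assume saturation: I_D = ½ k_p V_ov² = 0.5 × 2.2 × 1.47² = 2.36 mA, giving V_SD = V_DD − I_D R_D = 2.48 − 2.36 × 0.823 = 0.534 V.
But 0.534 V < V_ov = 1.47 V, so the device is actually in triode.
In triode I_D = k_p[V_ov V_SD − ½ V_SD²] and I_D = (V_DD − V_SD)/R_D. Equating: 0.905 V_SD² − 3.654 V_SD + 2.48 = 0, giving V_SD = 0.863 V (the root below V_ov).
I_D = (2.48 − 0.863) / 0.823 = 1.96 mA.

I_D = 1.96 mA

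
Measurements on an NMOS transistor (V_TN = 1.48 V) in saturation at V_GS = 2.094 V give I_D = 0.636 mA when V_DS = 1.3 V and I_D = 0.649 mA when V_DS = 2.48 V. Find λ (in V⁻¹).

With V_GS fixed, I_D ∝ (1 + λ V_DS) in saturation, so I_D2/I_D1 = (1 + λ V_DS2)/(1 + λ V_DS1).
0.649/0.636 = 1.02 = (1 + 2.48 λ)/(1 + 1.3 λ).
Solving: λ (I_D1 V_DS2 − I_D2 V_DS1) = I_D2 − I_D1, so λ = (0.649 − 0.636) / (0.636 × 2.48 − 0.649 × 1.3) = 0.013 / 0.734 = 0.0177 V⁻¹.

λ = 0.0177 V⁻¹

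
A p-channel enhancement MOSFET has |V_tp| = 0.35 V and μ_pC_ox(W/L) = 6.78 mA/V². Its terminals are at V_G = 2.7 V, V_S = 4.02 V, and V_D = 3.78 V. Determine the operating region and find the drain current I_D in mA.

Triode; I_D = 1.38 mA

V_SG = V_S − V_G = 4.02 − 2.7 = 1.32 V; V_SD = V_S − V_D = 4.02 − 3.78 = 0.24 V.
V_ov = V_SG − |V_tp| = 1.32 − 0.35 = 0.97 V.
Since V_SD = 0.24 V < V_ov = 0.97 V, the device is in the triode region.
I_D = k_p [V_ov · V_SD − ½ V_SD²] = 6.78 × [0.97 × 0.24 − 0.5 × 0.24²] = 1.38 mA.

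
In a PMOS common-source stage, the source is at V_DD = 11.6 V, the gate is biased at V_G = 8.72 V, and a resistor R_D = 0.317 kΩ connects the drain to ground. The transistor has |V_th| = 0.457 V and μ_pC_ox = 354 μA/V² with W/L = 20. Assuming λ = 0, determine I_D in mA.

I_D = 20.8 mA

V_SG = V_DD − V_G = 11.6 − 8.72 = 2.88 V, so V_ov = 2.88 − 0.457 = 2.42 V.
k_p = μ_pC_ox · (W/L) = 7.08 mA/V².
Assume saturation: I_D = ½ k_p V_ov² = 0.5 × 7.08 × 2.42² = 20.8 mA, giving V_SD = V_DD − I_D R_D = 11.6 − 20.8 × 0.317 = 5.01 V.
V_SD = 5.01 V ≥ V_ov = 2.42 V, confirming saturation.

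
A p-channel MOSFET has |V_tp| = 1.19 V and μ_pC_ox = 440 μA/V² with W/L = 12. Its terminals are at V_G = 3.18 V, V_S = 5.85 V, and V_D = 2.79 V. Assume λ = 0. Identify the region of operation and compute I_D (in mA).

Saturation; I_D = 5.78 mA

V_SG = V_S − V_G = 5.85 − 3.18 = 2.67 V; V_SD = V_S − V_D = 5.85 − 2.79 = 3.06 V.
k_p = μ_pC_ox · (W/L) = 5.28 mA/V².
V_ov = V_SG − |V_tp| = 2.67 − 1.19 = 1.48 V.
Since V_SD = 3.06 V ≥ V_ov = 1.48 V, the device is in saturation.
I_D = ½ k_p V_ov² = 0.5 × 5.28 × 1.48² = 5.78 mA.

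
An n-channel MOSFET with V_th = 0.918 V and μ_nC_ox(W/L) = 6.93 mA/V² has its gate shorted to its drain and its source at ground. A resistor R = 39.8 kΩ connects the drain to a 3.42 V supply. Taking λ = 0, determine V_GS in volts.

V_GS = 1.05 V

With gate tied to drain, V_GS = V_DS ≥ V_GS − V_th, so the device is in saturation.
KCL at the drain: ½ k_n (V_GS − V_th)² = (V_DD − V_GS)/R.
Let x = V_GS − 0.918. Then 138 x² + x − 2.502 = 0, giving x = 0.131 V (positive root), so V_GS = 1.05 V.
I_D = (V_DD − V_GS)/R = (3.42 − 1.05) / 39.8 = 0.0596 mA.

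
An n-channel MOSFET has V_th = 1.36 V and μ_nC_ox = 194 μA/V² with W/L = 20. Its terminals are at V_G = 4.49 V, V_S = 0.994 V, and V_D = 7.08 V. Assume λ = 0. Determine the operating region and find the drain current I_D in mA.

Saturation; I_D = 8.85 mA

V_GS = V_G − V_S = 4.49 − 0.994 = 3.5 V; V_DS = V_D − V_S = 7.08 − 0.994 = 6.09 V.
k_n = μ_nC_ox · (W/L) = 3.88 mA/V².
V_ov = V_GS − V_th = 3.5 − 1.36 = 2.14 V.
Since V_DS = 6.09 V ≥ V_ov = 2.14 V, the device is in saturation.
I_D = ½ k_n V_ov² = 0.5 × 3.88 × 2.14² = 8.85 mA.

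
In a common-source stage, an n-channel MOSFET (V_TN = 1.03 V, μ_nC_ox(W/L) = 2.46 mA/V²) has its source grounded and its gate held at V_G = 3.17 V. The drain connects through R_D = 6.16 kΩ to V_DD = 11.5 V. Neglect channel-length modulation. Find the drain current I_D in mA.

I_D = 1.81 mA

V_GS = V_G = 3.17 V, so V_ov = 3.17 − 1.03 = 2.14 V.
Assume saturation: I_D = ½ k_n V_ov² = 0.5 × 2.46 × 2.14² = 5.63 mA, giving V_DS = V_DD − I_D R_D = 11.5 − 5.63 × 6.16 = -23.2 V.
But -23.2 V < V_ov = 2.14 V, so the device is actually in triode.
In triode I_D = k_n[V_ov V_DS − ½ V_DS²] and I_D = (V_DD − V_DS)/R_D. Equating: 7.58 V_DS² − 33.43 V_DS + 11.5 = 0, giving V_DS = 0.376 V (the root below V_ov).
I_D = (11.5 − 0.376) / 6.16 = 1.81 mA.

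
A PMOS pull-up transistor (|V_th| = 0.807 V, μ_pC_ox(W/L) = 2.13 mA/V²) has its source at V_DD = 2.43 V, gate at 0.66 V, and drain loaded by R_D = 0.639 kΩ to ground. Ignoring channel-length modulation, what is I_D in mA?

I_D = 0.988 mA

V_SG = V_DD − V_G = 2.43 − 0.66 = 1.77 V, so V_ov = 1.77 − 0.807 = 0.963 V.
Assume saturation: I_D = ½ k_p V_ov² = 0.5 × 2.13 × 0.963² = 0.988 mA, giving V_SD = V_DD − I_D R_D = 2.43 − 0.988 × 0.639 = 1.8 V.
V_SD = 1.8 V ≥ V_ov = 0.963 V, confirming saturation.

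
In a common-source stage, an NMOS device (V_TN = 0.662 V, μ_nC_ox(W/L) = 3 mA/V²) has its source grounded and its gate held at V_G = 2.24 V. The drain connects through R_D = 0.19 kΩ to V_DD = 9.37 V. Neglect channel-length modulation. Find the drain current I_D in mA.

V_GS = V_G = 2.24 V, so V_ov = 2.24 − 0.662 = 1.58 V.
Assume saturation: I_D = ½ k_n V_ov² = 0.5 × 3 × 1.58² = 3.74 mA, giving V_DS = V_DD − I_D R_D = 9.37 − 3.74 × 0.19 = 8.66 V.
V_DS = 8.66 V ≥ V_ov = 1.58 V, confirming saturation.

I_D = 3.74 mA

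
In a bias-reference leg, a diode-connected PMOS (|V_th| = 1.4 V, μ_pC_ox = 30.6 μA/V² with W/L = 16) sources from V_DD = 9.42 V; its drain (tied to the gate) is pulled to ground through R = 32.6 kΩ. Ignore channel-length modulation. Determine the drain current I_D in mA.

With gate tied to drain, V_SG = V_SD ≥ V_SG − |V_th|, so the device is in saturation.
k_p = μ_pC_ox · (W/L) = 0.4896 mA/V².
KCL at the drain: ½ k_p (V_SG − |V_th|)² = (V_DD − V_SG)/R.
Let x = V_SG − 1.4. Then 7.98 x² + x − 8.02 = 0, giving x = 0.942 V (positive root), so V_SG = 2.34 V.
I_D = (V_DD − V_SG)/R = (9.42 − 2.34) / 32.6 = 0.217 mA.

I_D = 0.217 mA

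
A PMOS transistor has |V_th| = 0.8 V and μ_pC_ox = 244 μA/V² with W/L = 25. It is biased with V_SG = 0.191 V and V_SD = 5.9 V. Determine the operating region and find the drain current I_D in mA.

Cutoff; I_D = 0 mA

V_SG = 0.191 V < |V_th| = 0.8 V, so the transistor is in cutoff.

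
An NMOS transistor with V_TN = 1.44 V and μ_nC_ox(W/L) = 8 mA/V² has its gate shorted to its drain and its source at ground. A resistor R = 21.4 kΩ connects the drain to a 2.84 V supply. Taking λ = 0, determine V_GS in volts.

V_GS = 1.56 V

With gate tied to drain, V_GS = V_DS ≥ V_GS − V_TN, so the device is in saturation.
KCL at the drain: ½ k_n (V_GS − V_TN)² = (V_DD − V_GS)/R.
Let x = V_GS − 1.44. Then 85.6 x² + x − 1.4 = 0, giving x = 0.122 V (positive root), so V_GS = 1.56 V.
I_D = (V_DD − V_GS)/R = (2.84 − 1.56) / 21.4 = 0.0597 mA.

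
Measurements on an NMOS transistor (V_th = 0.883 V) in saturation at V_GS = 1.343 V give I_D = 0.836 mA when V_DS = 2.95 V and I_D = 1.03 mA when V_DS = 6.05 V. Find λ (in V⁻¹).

λ = 0.0961 V⁻¹

With V_GS fixed, I_D ∝ (1 + λ V_DS) in saturation, so I_D2/I_D1 = (1 + λ V_DS2)/(1 + λ V_DS1).
1.03/0.836 = 1.232 = (1 + 6.05 λ)/(1 + 2.95 λ).
Solving: λ (I_D1 V_DS2 − I_D2 V_DS1) = I_D2 − I_D1, so λ = (1.03 − 0.836) / (0.836 × 6.05 − 1.03 × 2.95) = 0.194 / 2.02 = 0.0961 V⁻¹.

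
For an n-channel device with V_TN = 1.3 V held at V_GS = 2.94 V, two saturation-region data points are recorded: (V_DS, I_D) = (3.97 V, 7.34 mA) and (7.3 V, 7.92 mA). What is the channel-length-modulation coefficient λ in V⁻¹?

λ = 0.0262 V⁻¹

With V_GS fixed, I_D ∝ (1 + λ V_DS) in saturation, so I_D2/I_D1 = (1 + λ V_DS2)/(1 + λ V_DS1).
7.92/7.34 = 1.079 = (1 + 7.3 λ)/(1 + 3.97 λ).
Solving: λ (I_D1 V_DS2 − I_D2 V_DS1) = I_D2 − I_D1, so λ = (7.92 − 7.34) / (7.34 × 7.3 − 7.92 × 3.97) = 0.58 / 22.1 = 0.0262 V⁻¹.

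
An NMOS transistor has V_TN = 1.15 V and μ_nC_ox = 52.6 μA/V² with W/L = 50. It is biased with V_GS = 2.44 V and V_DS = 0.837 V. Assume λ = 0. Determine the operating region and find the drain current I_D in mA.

k_n = μ_nC_ox · (W/L) = 2.63 mA/V².
V_ov = V_GS − V_TN = 2.44 − 1.15 = 1.29 V.
Since V_DS = 0.837 V < V_ov = 1.29 V, the device is in the triode region.
I_D = k_n [V_ov · V_DS − ½ V_DS²] = 2.63 × [1.29 × 0.837 − 0.5 × 0.837²] = 1.92 mA.

Triode; I_D = 1.92 mA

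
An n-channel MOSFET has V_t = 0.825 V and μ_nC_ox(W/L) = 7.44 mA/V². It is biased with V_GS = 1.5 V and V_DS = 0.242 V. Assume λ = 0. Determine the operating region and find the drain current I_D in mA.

Triode; I_D = 0.997 mA

V_ov = V_GS − V_t = 1.5 − 0.825 = 0.675 V.
Since V_DS = 0.242 V < V_ov = 0.675 V, the device is in the triode region.
I_D = k_n [V_ov · V_DS − ½ V_DS²] = 7.44 × [0.675 × 0.242 − 0.5 × 0.242²] = 0.997 mA.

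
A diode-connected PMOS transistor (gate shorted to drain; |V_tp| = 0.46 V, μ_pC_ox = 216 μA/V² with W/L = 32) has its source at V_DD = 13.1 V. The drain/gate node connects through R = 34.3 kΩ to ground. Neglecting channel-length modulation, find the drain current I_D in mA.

I_D = 0.359 mA

With gate tied to drain, V_SG = V_SD ≥ V_SG − |V_tp|, so the device is in saturation.
k_p = μ_pC_ox · (W/L) = 6.912 mA/V².
KCL at the drain: ½ k_p (V_SG − |V_tp|)² = (V_DD − V_SG)/R.
Let x = V_SG − 0.46. Then 119 x² + x − 12.64 = 0, giving x = 0.322 V (positive root), so V_SG = 0.782 V.
I_D = (V_DD − V_SG)/R = (13.1 − 0.782) / 34.3 = 0.359 mA.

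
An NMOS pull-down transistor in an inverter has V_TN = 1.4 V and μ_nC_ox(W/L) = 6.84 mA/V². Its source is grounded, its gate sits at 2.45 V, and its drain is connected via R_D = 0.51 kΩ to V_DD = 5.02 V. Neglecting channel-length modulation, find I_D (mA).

V_GS = V_G = 2.45 V, so V_ov = 2.45 − 1.4 = 1.05 V.
Assume saturation: I_D = ½ k_n V_ov² = 0.5 × 6.84 × 1.05² = 3.77 mA, giving V_DS = V_DD − I_D R_D = 5.02 − 3.77 × 0.51 = 3.1 V.
V_DS = 3.1 V ≥ V_ov = 1.05 V, confirming saturation.

I_D = 3.77 mA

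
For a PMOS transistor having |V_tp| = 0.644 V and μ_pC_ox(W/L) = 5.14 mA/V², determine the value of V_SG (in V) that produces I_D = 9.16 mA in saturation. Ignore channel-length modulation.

In saturation I_D = ½ k_p (V_SG − |V_tp|)², so V_SG − |V_tp| = √(2 I_D / k_p) = √(2 × 9.16 / 5.14) = 1.89 V.
V_SG = 0.644 + 1.89 = 2.53 V.

V_SG = 2.53 V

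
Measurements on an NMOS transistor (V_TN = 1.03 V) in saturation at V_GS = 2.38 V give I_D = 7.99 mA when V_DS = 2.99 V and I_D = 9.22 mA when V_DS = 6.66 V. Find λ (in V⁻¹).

λ = 0.0480 V⁻¹

With V_GS fixed, I_D ∝ (1 + λ V_DS) in saturation, so I_D2/I_D1 = (1 + λ V_DS2)/(1 + λ V_DS1).
9.22/7.99 = 1.154 = (1 + 6.66 λ)/(1 + 2.99 λ).
Solving: λ (I_D1 V_DS2 − I_D2 V_DS1) = I_D2 − I_D1, so λ = (9.22 − 7.99) / (7.99 × 6.66 − 9.22 × 2.99) = 1.23 / 25.6 = 0.048 V⁻¹.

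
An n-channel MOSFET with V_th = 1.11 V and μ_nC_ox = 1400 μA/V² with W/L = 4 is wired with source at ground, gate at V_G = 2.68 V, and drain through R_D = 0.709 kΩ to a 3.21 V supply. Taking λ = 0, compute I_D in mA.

V_GS = V_G = 2.68 V, so V_ov = 2.68 − 1.11 = 1.57 V.
k_n = μ_nC_ox · (W/L) = 5.6 mA/V².
Assume saturation: I_D = ½ k_n V_ov² = 0.5 × 5.6 × 1.57² = 6.9 mA, giving V_DS = V_DD − I_D R_D = 3.21 − 6.9 × 0.709 = -1.68 V.
But -1.68 V < V_ov = 1.57 V, so the device is actually in triode.
In triode I_D = k_n[V_ov V_DS − ½ V_DS²] and I_D = (V_DD − V_DS)/R_D. Equating: 1.99 V_DS² − 7.234 V_DS + 3.21 = 0, giving V_DS = 0.517 V (the root below V_ov).
I_D = (3.21 − 0.517) / 0.709 = 3.8 mA.

I_D = 3.80 mA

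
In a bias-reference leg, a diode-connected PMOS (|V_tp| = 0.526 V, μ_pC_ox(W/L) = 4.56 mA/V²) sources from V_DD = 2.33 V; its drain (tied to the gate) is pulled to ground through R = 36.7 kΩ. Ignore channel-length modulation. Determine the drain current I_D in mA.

With gate tied to drain, V_SG = V_SD ≥ V_SG − |V_tp|, so the device is in saturation.
KCL at the drain: ½ k_p (V_SG − |V_tp|)² = (V_DD − V_SG)/R.
Let x = V_SG − 0.526. Then 83.7 x² + x − 1.804 = 0, giving x = 0.141 V (positive root), so V_SG = 0.667 V.
I_D = (V_DD − V_SG)/R = (2.33 − 0.667) / 36.7 = 0.0453 mA.

I_D = 0.0453 mA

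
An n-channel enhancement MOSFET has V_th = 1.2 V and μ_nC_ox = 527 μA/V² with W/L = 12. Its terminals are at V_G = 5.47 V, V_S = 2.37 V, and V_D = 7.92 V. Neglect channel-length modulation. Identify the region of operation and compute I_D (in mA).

Saturation; I_D = 11.4 mA

V_GS = V_G − V_S = 5.47 − 2.37 = 3.1 V; V_DS = V_D − V_S = 7.92 − 2.37 = 5.55 V.
k_n = μ_nC_ox · (W/L) = 6.324 mA/V².
V_ov = V_GS − V_th = 3.1 − 1.2 = 1.9 V.
Since V_DS = 5.55 V ≥ V_ov = 1.9 V, the device is in saturation.
I_D = ½ k_n V_ov² = 0.5 × 6.324 × 1.9² = 11.4 mA.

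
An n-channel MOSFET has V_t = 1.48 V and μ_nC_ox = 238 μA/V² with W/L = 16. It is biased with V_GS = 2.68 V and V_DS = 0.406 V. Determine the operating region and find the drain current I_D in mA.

k_n = μ_nC_ox · (W/L) = 3.808 mA/V².
V_ov = V_GS − V_t = 2.68 − 1.48 = 1.2 V.
Since V_DS = 0.406 V < V_ov = 1.2 V, the device is in the triode region.
I_D = k_n [V_ov · V_DS − ½ V_DS²] = 3.808 × [1.2 × 0.406 − 0.5 × 0.406²] = 1.54 mA.

Triode; I_D = 1.54 mA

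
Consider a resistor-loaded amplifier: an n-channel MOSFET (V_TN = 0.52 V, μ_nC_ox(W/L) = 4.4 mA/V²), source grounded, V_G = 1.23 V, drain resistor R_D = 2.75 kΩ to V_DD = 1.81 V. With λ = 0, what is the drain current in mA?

V_GS = V_G = 1.23 V, so V_ov = 1.23 − 0.52 = 0.71 V.
Assume saturation: I_D = ½ k_n V_ov² = 0.5 × 4.4 × 0.71² = 1.11 mA, giving V_DS = V_DD − I_D R_D = 1.81 − 1.11 × 2.75 = -1.24 V.
But -1.24 V < V_ov = 0.71 V, so the device is actually in triode.
In triode I_D = k_n[V_ov V_DS − ½ V_DS²] and I_D = (V_DD − V_DS)/R_D. Equating: 6.05 V_DS² − 9.591 V_DS + 1.81 = 0, giving V_DS = 0.219 V (the root below V_ov).
I_D = (1.81 − 0.219) / 2.75 = 0.579 mA.

I_D = 0.579 mA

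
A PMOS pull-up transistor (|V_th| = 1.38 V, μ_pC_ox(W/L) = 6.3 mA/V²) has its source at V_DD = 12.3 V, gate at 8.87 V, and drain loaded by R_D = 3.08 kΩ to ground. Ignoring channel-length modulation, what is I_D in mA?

I_D = 3.89 mA

V_SG = V_DD − V_G = 12.3 − 8.87 = 3.43 V, so V_ov = 3.43 − 1.38 = 2.05 V.
Assume saturation: I_D = ½ k_p V_ov² = 0.5 × 6.3 × 2.05² = 13.2 mA, giving V_SD = V_DD − I_D R_D = 12.3 − 13.2 × 3.08 = -28.5 V.
But -28.5 V < V_ov = 2.05 V, so the device is actually in triode.
In triode I_D = k_p[V_ov V_SD − ½ V_SD²] and I_D = (V_DD − V_SD)/R_D. Equating: 9.7 V_SD² − 40.78 V_SD + 12.3 = 0, giving V_SD = 0.327 V (the root below V_ov).
I_D = (12.3 − 0.327) / 3.08 = 3.89 mA.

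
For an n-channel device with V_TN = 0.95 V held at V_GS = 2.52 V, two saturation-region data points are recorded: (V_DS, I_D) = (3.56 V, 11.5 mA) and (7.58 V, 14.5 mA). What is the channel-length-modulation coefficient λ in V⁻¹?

λ = 0.0844 V⁻¹

With V_GS fixed, I_D ∝ (1 + λ V_DS) in saturation, so I_D2/I_D1 = (1 + λ V_DS2)/(1 + λ V_DS1).
14.5/11.5 = 1.261 = (1 + 7.58 λ)/(1 + 3.56 λ).
Solving: λ (I_D1 V_DS2 − I_D2 V_DS1) = I_D2 − I_D1, so λ = (14.5 − 11.5) / (11.5 × 7.58 − 14.5 × 3.56) = 3 / 35.6 = 0.0844 V⁻¹.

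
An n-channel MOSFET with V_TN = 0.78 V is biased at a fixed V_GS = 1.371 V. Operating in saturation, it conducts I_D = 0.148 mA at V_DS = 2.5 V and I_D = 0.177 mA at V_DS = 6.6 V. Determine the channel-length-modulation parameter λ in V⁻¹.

With V_GS fixed, I_D ∝ (1 + λ V_DS) in saturation, so I_D2/I_D1 = (1 + λ V_DS2)/(1 + λ V_DS1).
0.177/0.148 = 1.196 = (1 + 6.6 λ)/(1 + 2.5 λ).
Solving: λ (I_D1 V_DS2 − I_D2 V_DS1) = I_D2 − I_D1, so λ = (0.177 − 0.148) / (0.148 × 6.6 − 0.177 × 2.5) = 0.029 / 0.534 = 0.0543 V⁻¹.

λ = 0.0543 V⁻¹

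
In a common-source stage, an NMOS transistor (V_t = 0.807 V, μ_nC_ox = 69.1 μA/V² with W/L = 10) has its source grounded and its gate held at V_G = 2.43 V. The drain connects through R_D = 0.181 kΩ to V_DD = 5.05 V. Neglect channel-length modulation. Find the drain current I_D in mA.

V_GS = V_G = 2.43 V, so V_ov = 2.43 − 0.807 = 1.62 V.
k_n = μ_nC_ox · (W/L) = 0.691 mA/V².
Assume saturation: I_D = ½ k_n V_ov² = 0.5 × 0.691 × 1.62² = 0.91 mA, giving V_DS = V_DD − I_D R_D = 5.05 − 0.91 × 0.181 = 4.89 V.
V_DS = 4.89 V ≥ V_ov = 1.62 V, confirming saturation.

I_D = 0.910 mA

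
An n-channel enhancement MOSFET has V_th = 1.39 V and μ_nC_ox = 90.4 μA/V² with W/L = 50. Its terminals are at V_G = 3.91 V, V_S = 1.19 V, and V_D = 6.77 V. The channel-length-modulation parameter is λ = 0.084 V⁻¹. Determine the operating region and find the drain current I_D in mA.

Saturation; I_D = 5.87 mA

V_GS = V_G − V_S = 3.91 − 1.19 = 2.72 V; V_DS = V_D − V_S = 6.77 − 1.19 = 5.58 V.
k_n = μ_nC_ox · (W/L) = 4.52 mA/V².
V_ov = V_GS − V_th = 2.72 − 1.39 = 1.33 V.
Since V_DS = 5.58 V ≥ V_ov = 1.33 V, the device is in saturation.
I_D = ½ k_n V_ov² (1 + λ V_DS) = 0.5 × 4.52 × 1.33² × (1 + 0.084 × 5.58) = 5.87 mA.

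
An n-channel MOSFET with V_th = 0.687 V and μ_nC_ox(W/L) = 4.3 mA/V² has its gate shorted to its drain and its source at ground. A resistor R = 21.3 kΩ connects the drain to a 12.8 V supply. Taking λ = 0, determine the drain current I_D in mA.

I_D = 0.545 mA

With gate tied to drain, V_GS = V_DS ≥ V_GS − V_th, so the device is in saturation.
KCL at the drain: ½ k_n (V_GS − V_th)² = (V_DD − V_GS)/R.
Let x = V_GS − 0.687. Then 45.8 x² + x − 12.11 = 0, giving x = 0.503 V (positive root), so V_GS = 1.19 V.
I_D = (V_DD − V_GS)/R = (12.8 − 1.19) / 21.3 = 0.545 mA.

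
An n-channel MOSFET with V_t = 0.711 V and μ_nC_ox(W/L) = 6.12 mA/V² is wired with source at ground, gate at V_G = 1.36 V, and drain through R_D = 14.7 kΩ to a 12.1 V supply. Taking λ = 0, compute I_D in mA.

V_GS = V_G = 1.36 V, so V_ov = 1.36 − 0.711 = 0.649 V.
Assume saturation: I_D = ½ k_n V_ov² = 0.5 × 6.12 × 0.649² = 1.29 mA, giving V_DS = V_DD − I_D R_D = 12.1 − 1.29 × 14.7 = -6.85 V.
But -6.85 V < V_ov = 0.649 V, so the device is actually in triode.
In triode I_D = k_n[V_ov V_DS − ½ V_DS²] and I_D = (V_DD − V_DS)/R_D. Equating: 45 V_DS² − 59.39 V_DS + 12.1 = 0, giving V_DS = 0.252 V (the root below V_ov).
I_D = (12.1 − 0.252) / 14.7 = 0.806 mA.

I_D = 0.806 mA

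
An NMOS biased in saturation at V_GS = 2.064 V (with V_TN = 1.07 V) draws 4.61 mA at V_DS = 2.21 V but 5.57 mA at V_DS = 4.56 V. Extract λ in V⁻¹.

With V_GS fixed, I_D ∝ (1 + λ V_DS) in saturation, so I_D2/I_D1 = (1 + λ V_DS2)/(1 + λ V_DS1).
5.57/4.61 = 1.208 = (1 + 4.56 λ)/(1 + 2.21 λ).
Solving: λ (I_D1 V_DS2 − I_D2 V_DS1) = I_D2 − I_D1, so λ = (5.57 − 4.61) / (4.61 × 4.56 − 5.57 × 2.21) = 0.96 / 8.71 = 0.11 V⁻¹.

λ = 0.110 V⁻¹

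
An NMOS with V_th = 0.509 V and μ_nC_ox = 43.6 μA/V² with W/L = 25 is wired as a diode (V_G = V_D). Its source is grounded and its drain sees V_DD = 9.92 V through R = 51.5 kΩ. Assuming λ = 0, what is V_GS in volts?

With gate tied to drain, V_GS = V_DS ≥ V_GS − V_th, so the device is in saturation.
k_n = μ_nC_ox · (W/L) = 1.09 mA/V².
KCL at the drain: ½ k_n (V_GS − V_th)² = (V_DD − V_GS)/R.
Let x = V_GS − 0.509. Then 28.1 x² + x − 9.411 = 0, giving x = 0.562 V (positive root), so V_GS = 1.07 V.
I_D = (V_DD − V_GS)/R = (9.92 − 1.07) / 51.5 = 0.172 mA.

V_GS = 1.07 V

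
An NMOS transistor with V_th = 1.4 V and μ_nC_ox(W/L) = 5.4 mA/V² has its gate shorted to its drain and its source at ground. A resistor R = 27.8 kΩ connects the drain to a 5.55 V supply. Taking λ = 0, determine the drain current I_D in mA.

I_D = 0.141 mA

With gate tied to drain, V_GS = V_DS ≥ V_GS − V_th, so the device is in saturation.
KCL at the drain: ½ k_n (V_GS − V_th)² = (V_DD − V_GS)/R.
Let x = V_GS − 1.4. Then 75.1 x² + x − 4.15 = 0, giving x = 0.229 V (positive root), so V_GS = 1.63 V.
I_D = (V_DD − V_GS)/R = (5.55 − 1.63) / 27.8 = 0.141 mA.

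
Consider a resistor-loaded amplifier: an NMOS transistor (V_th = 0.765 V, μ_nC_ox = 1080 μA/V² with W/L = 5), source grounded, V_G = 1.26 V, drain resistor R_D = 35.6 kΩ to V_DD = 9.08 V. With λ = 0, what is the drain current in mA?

I_D = 0.252 mA

V_GS = V_G = 1.26 V, so V_ov = 1.26 − 0.765 = 0.495 V.
k_n = μ_nC_ox · (W/L) = 5.4 mA/V².
Assume saturation: I_D = ½ k_n V_ov² = 0.5 × 5.4 × 0.495² = 0.662 mA, giving V_DS = V_DD − I_D R_D = 9.08 − 0.662 × 35.6 = -14.5 V.
But -14.5 V < V_ov = 0.495 V, so the device is actually in triode.
In triode I_D = k_n[V_ov V_DS − ½ V_DS²] and I_D = (V_DD − V_DS)/R_D. Equating: 96.1 V_DS² − 96.16 V_DS + 9.08 = 0, giving V_DS = 0.106 V (the root below V_ov).
I_D = (9.08 − 0.106) / 35.6 = 0.252 mA.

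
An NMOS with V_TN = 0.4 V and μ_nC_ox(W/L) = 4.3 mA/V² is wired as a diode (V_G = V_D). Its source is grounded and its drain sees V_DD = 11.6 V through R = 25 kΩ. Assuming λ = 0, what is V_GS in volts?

V_GS = 0.847 V

With gate tied to drain, V_GS = V_DS ≥ V_GS − V_TN, so the device is in saturation.
KCL at the drain: ½ k_n (V_GS − V_TN)² = (V_DD − V_GS)/R.
Let x = V_GS − 0.4. Then 53.8 x² + x − 11.2 = 0, giving x = 0.447 V (positive root), so V_GS = 0.847 V.
I_D = (V_DD − V_GS)/R = (11.6 − 0.847) / 25 = 0.43 mA.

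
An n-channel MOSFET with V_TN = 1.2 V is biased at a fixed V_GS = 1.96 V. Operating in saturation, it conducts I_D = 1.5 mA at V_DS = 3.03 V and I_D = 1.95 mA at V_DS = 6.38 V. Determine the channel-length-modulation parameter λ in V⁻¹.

With V_GS fixed, I_D ∝ (1 + λ V_DS) in saturation, so I_D2/I_D1 = (1 + λ V_DS2)/(1 + λ V_DS1).
1.95/1.5 = 1.3 = (1 + 6.38 λ)/(1 + 3.03 λ).
Solving: λ (I_D1 V_DS2 − I_D2 V_DS1) = I_D2 − I_D1, so λ = (1.95 − 1.5) / (1.5 × 6.38 − 1.95 × 3.03) = 0.45 / 3.66 = 0.123 V⁻¹.

λ = 0.123 V⁻¹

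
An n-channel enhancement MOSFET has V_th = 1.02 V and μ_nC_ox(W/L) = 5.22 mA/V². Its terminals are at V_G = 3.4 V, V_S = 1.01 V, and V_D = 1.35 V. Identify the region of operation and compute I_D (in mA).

Triode; I_D = 2.13 mA

V_GS = V_G − V_S = 3.4 − 1.01 = 2.39 V; V_DS = V_D − V_S = 1.35 − 1.01 = 0.34 V.
V_ov = V_GS − V_th = 2.39 − 1.02 = 1.37 V.
Since V_DS = 0.34 V < V_ov = 1.37 V, the device is in the triode region.
I_D = k_n [V_ov · V_DS − ½ V_DS²] = 5.22 × [1.37 × 0.34 − 0.5 × 0.34²] = 2.13 mA.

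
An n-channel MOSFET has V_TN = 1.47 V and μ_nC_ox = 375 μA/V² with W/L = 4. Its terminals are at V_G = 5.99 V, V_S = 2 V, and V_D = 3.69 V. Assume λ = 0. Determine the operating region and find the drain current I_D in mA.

V_GS = V_G − V_S = 5.99 − 2 = 3.99 V; V_DS = V_D − V_S = 3.69 − 2 = 1.69 V.
k_n = μ_nC_ox · (W/L) = 1.5 mA/V².
V_ov = V_GS − V_TN = 3.99 − 1.47 = 2.52 V.
Since V_DS = 1.69 V < V_ov = 2.52 V, the device is in the triode region.
I_D = k_n [V_ov · V_DS − ½ V_DS²] = 1.5 × [2.52 × 1.69 − 0.5 × 1.69²] = 4.25 mA.

Triode; I_D = 4.25 mA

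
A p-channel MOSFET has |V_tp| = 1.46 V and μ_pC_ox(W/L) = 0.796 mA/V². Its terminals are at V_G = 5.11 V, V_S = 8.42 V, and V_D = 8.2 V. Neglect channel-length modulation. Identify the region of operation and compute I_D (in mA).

Triode; I_D = 0.305 mA

V_SG = V_S − V_G = 8.42 − 5.11 = 3.31 V; V_SD = V_S − V_D = 8.42 − 8.2 = 0.22 V.
V_ov = V_SG − |V_tp| = 3.31 − 1.46 = 1.85 V.
Since V_SD = 0.22 V < V_ov = 1.85 V, the device is in the triode region.
I_D = k_p [V_ov · V_SD − ½ V_SD²] = 0.796 × [1.85 × 0.22 − 0.5 × 0.22²] = 0.305 mA.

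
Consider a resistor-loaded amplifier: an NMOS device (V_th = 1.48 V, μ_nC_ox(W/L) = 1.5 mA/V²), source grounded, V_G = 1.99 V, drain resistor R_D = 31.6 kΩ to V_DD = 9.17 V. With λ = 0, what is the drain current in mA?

I_D = 0.195 mA

V_GS = V_G = 1.99 V, so V_ov = 1.99 − 1.48 = 0.51 V.
Assume saturation: I_D = ½ k_n V_ov² = 0.5 × 1.5 × 0.51² = 0.195 mA, giving V_DS = V_DD − I_D R_D = 9.17 − 0.195 × 31.6 = 3.01 V.
V_DS = 3.01 V ≥ V_ov = 0.51 V, confirming saturation.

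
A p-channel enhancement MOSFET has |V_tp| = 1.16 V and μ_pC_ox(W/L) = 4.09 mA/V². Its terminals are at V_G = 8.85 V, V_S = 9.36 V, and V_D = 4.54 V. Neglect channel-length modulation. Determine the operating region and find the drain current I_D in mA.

V_SG = V_S − V_G = 9.36 − 8.85 = 0.51 V; V_SD = V_S − V_D = 9.36 − 4.54 = 4.82 V.
V_SG = 0.51 V < |V_tp| = 1.16 V, so the transistor is in cutoff.

Cutoff; I_D = 0 mA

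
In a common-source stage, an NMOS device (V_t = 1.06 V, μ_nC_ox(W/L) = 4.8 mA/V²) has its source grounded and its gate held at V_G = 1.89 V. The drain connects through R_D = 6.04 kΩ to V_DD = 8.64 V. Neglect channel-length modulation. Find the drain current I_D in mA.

V_GS = V_G = 1.89 V, so V_ov = 1.89 − 1.06 = 0.83 V.
Assume saturation: I_D = ½ k_n V_ov² = 0.5 × 4.8 × 0.83² = 1.65 mA, giving V_DS = V_DD − I_D R_D = 8.64 − 1.65 × 6.04 = -1.35 V.
But -1.35 V < V_ov = 0.83 V, so the device is actually in triode.
In triode I_D = k_n[V_ov V_DS − ½ V_DS²] and I_D = (V_DD − V_DS)/R_D. Equating: 14.5 V_DS² − 25.06 V_DS + 8.64 = 0, giving V_DS = 0.475 V (the root below V_ov).
I_D = (8.64 − 0.475) / 6.04 = 1.35 mA.

I_D = 1.35 mA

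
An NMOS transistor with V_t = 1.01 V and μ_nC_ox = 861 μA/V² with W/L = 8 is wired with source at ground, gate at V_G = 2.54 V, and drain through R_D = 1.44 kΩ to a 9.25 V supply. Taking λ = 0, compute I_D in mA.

I_D = 5.91 mA

V_GS = V_G = 2.54 V, so V_ov = 2.54 − 1.01 = 1.53 V.
k_n = μ_nC_ox · (W/L) = 6.888 mA/V².
Assume saturation: I_D = ½ k_n V_ov² = 0.5 × 6.888 × 1.53² = 8.06 mA, giving V_DS = V_DD − I_D R_D = 9.25 − 8.06 × 1.44 = -2.36 V.
But -2.36 V < V_ov = 1.53 V, so the device is actually in triode.
In triode I_D = k_n[V_ov V_DS − ½ V_DS²] and I_D = (V_DD − V_DS)/R_D. Equating: 4.96 V_DS² − 16.18 V_DS + 9.25 = 0, giving V_DS = 0.74 V (the root below V_ov).
I_D = (9.25 − 0.74) / 1.44 = 5.91 mA.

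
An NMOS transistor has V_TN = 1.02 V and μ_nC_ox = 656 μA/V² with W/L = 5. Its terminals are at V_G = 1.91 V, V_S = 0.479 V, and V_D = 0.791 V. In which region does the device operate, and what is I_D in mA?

Triode; I_D = 0.261 mA

V_GS = V_G − V_S = 1.91 − 0.479 = 1.43 V; V_DS = V_D − V_S = 0.791 − 0.479 = 0.312 V.
k_n = μ_nC_ox · (W/L) = 3.28 mA/V².
V_ov = V_GS − V_TN = 1.43 − 1.02 = 0.411 V.
Since V_DS = 0.312 V < V_ov = 0.411 V, the device is in the triode region.
I_D = k_n [V_ov · V_DS − ½ V_DS²] = 3.28 × [0.411 × 0.312 − 0.5 × 0.312²] = 0.261 mA.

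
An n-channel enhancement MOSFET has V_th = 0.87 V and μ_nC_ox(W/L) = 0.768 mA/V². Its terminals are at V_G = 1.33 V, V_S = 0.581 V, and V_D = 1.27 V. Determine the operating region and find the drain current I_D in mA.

V_GS = V_G − V_S = 1.33 − 0.581 = 0.749 V; V_DS = V_D − V_S = 1.27 − 0.581 = 0.689 V.
V_GS = 0.749 V < V_th = 0.87 V, so the transistor is in cutoff.

Cutoff; I_D = 0 mA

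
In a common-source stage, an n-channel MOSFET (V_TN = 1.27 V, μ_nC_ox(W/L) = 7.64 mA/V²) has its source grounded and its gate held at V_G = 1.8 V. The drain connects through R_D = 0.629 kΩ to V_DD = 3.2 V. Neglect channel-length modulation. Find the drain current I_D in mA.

V_GS = V_G = 1.8 V, so V_ov = 1.8 − 1.27 = 0.53 V.
Assume saturation: I_D = ½ k_n V_ov² = 0.5 × 7.64 × 0.53² = 1.07 mA, giving V_DS = V_DD − I_D R_D = 3.2 − 1.07 × 0.629 = 2.53 V.
V_DS = 2.53 V ≥ V_ov = 0.53 V, confirming saturation.

I_D = 1.07 mA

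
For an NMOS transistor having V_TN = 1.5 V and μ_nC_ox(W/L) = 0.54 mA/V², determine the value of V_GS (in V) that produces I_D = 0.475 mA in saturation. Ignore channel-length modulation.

In saturation I_D = ½ k_n (V_GS − V_TN)², so V_GS − V_TN = √(2 I_D / k_n) = √(2 × 0.475 / 0.54) = 1.33 V.
V_GS = 1.5 + 1.33 = 2.83 V.

V_GS = 2.83 V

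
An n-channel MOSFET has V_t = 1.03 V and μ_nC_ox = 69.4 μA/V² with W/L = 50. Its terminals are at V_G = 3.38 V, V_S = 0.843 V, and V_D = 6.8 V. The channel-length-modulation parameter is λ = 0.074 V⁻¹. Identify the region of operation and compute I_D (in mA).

Saturation; I_D = 5.68 mA

V_GS = V_G − V_S = 3.38 − 0.843 = 2.54 V; V_DS = V_D − V_S = 6.8 − 0.843 = 5.96 V.
k_n = μ_nC_ox · (W/L) = 3.47 mA/V².
V_ov = V_GS − V_t = 2.54 − 1.03 = 1.51 V.
Since V_DS = 5.96 V ≥ V_ov = 1.51 V, the device is in saturation.
I_D = ½ k_n V_ov² (1 + λ V_DS) = 0.5 × 3.47 × 1.51² × (1 + 0.074 × 5.96) = 5.68 mA.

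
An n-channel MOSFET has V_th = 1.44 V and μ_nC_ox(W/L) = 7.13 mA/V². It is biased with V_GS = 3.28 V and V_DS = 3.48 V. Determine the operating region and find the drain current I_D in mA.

V_ov = V_GS − V_th = 3.28 − 1.44 = 1.84 V.
Since V_DS = 3.48 V ≥ V_ov = 1.84 V, the device is in saturation.
I_D = ½ k_n V_ov² = 0.5 × 7.13 × 1.84² = 12.1 mA.

Saturation; I_D = 12.1 mA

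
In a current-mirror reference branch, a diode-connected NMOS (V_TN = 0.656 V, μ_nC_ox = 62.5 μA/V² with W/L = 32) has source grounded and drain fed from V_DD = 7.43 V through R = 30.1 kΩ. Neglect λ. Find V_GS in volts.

With gate tied to drain, V_GS = V_DS ≥ V_GS − V_TN, so the device is in saturation.
k_n = μ_nC_ox · (W/L) = 2 mA/V².
KCL at the drain: ½ k_n (V_GS − V_TN)² = (V_DD − V_GS)/R.
Let x = V_GS − 0.656. Then 30.1 x² + x − 6.774 = 0, giving x = 0.458 V (positive root), so V_GS = 1.11 V.
I_D = (V_DD − V_GS)/R = (7.43 − 1.11) / 30.1 = 0.21 mA.

V_GS = 1.11 V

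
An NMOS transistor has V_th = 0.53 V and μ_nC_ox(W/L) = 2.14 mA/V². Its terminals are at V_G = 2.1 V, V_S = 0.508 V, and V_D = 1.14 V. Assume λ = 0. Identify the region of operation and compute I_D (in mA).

Triode; I_D = 1.01 mA

V_GS = V_G − V_S = 2.1 − 0.508 = 1.59 V; V_DS = V_D − V_S = 1.14 − 0.508 = 0.632 V.
V_ov = V_GS − V_th = 1.59 − 0.53 = 1.06 V.
Since V_DS = 0.632 V < V_ov = 1.06 V, the device is in the triode region.
I_D = k_n [V_ov · V_DS − ½ V_DS²] = 2.14 × [1.06 × 0.632 − 0.5 × 0.632²] = 1.01 mA.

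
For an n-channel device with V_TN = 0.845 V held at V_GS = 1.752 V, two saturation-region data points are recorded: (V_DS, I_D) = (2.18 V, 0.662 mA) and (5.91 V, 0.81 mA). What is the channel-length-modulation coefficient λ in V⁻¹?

With V_GS fixed, I_D ∝ (1 + λ V_DS) in saturation, so I_D2/I_D1 = (1 + λ V_DS2)/(1 + λ V_DS1).
0.81/0.662 = 1.224 = (1 + 5.91 λ)/(1 + 2.18 λ).
Solving: λ (I_D1 V_DS2 − I_D2 V_DS1) = I_D2 − I_D1, so λ = (0.81 − 0.662) / (0.662 × 5.91 − 0.81 × 2.18) = 0.148 / 2.15 = 0.0689 V⁻¹.

λ = 0.0689 V⁻¹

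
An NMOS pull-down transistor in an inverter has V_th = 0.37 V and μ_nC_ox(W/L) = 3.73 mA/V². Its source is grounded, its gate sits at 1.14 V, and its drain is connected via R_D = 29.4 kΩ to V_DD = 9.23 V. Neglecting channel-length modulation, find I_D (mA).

I_D = 0.310 mA

V_GS = V_G = 1.14 V, so V_ov = 1.14 − 0.37 = 0.77 V.
Assume saturation: I_D = ½ k_n V_ov² = 0.5 × 3.73 × 0.77² = 1.11 mA, giving V_DS = V_DD − I_D R_D = 9.23 − 1.11 × 29.4 = -23.3 V.
But -23.3 V < V_ov = 0.77 V, so the device is actually in triode.
In triode I_D = k_n[V_ov V_DS − ½ V_DS²] and I_D = (V_DD − V_DS)/R_D. Equating: 54.8 V_DS² − 85.44 V_DS + 9.23 = 0, giving V_DS = 0.117 V (the root below V_ov).
I_D = (9.23 − 0.117) / 29.4 = 0.31 mA.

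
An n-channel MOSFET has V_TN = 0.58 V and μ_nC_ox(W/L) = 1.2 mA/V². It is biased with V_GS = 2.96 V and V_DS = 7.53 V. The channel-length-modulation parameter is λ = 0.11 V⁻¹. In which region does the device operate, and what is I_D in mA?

Saturation; I_D = 6.21 mA

V_ov = V_GS − V_TN = 2.96 − 0.58 = 2.38 V.
Since V_DS = 7.53 V ≥ V_ov = 2.38 V, the device is in saturation.
I_D = ½ k_n V_ov² (1 + λ V_DS) = 0.5 × 1.2 × 2.38² × (1 + 0.11 × 7.53) = 6.21 mA.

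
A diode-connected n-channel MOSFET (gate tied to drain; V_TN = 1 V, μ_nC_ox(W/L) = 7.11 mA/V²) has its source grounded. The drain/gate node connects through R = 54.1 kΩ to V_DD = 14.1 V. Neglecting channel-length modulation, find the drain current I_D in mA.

I_D = 0.237 mA

With gate tied to drain, V_GS = V_DS ≥ V_GS − V_TN, so the device is in saturation.
KCL at the drain: ½ k_n (V_GS − V_TN)² = (V_DD − V_GS)/R.
Let x = V_GS − 1. Then 192 x² + x − 13.1 = 0, giving x = 0.258 V (positive root), so V_GS = 1.26 V.
I_D = (V_DD − V_GS)/R = (14.1 − 1.26) / 54.1 = 0.237 mA.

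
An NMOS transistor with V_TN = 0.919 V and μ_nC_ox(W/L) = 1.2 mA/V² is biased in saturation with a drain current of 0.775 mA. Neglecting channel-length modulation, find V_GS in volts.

In saturation I_D = ½ k_n (V_GS − V_TN)², so V_GS − V_TN = √(2 I_D / k_n) = √(2 × 0.775 / 1.2) = 1.14 V.
V_GS = 0.919 + 1.14 = 2.06 V.

V_GS = 2.06 V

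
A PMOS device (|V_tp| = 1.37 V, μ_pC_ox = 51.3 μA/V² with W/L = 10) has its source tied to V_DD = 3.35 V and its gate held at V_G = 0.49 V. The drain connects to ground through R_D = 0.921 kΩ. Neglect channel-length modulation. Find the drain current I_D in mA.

V_SG = V_DD − V_G = 3.35 − 0.49 = 2.86 V, so V_ov = 2.86 − 1.37 = 1.49 V.
k_p = μ_pC_ox · (W/L) = 0.513 mA/V².
Assume saturation: I_D = ½ k_p V_ov² = 0.5 × 0.513 × 1.49² = 0.569 mA, giving V_SD = V_DD − I_D R_D = 3.35 − 0.569 × 0.921 = 2.83 V.
V_SD = 2.83 V ≥ V_ov = 1.49 V, confirming saturation.

I_D = 0.569 mA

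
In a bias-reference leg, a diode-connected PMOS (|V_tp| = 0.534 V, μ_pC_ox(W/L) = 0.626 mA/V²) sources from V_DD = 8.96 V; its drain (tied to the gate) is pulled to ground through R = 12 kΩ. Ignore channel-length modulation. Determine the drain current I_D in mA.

I_D = 0.588 mA

With gate tied to drain, V_SG = V_SD ≥ V_SG − |V_tp|, so the device is in saturation.
KCL at the drain: ½ k_p (V_SG − |V_tp|)² = (V_DD − V_SG)/R.
Let x = V_SG − 0.534. Then 3.76 x² + x − 8.426 = 0, giving x = 1.37 V (positive root), so V_SG = 1.9 V.
I_D = (V_DD − V_SG)/R = (8.96 − 1.9) / 12 = 0.588 mA.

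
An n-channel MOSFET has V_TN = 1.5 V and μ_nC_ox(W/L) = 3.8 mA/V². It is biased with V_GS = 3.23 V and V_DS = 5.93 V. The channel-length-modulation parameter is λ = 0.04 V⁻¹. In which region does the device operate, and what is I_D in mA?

V_ov = V_GS − V_TN = 3.23 − 1.5 = 1.73 V.
Since V_DS = 5.93 V ≥ V_ov = 1.73 V, the device is in saturation.
I_D = ½ k_n V_ov² (1 + λ V_DS) = 0.5 × 3.8 × 1.73² × (1 + 0.04 × 5.93) = 7.04 mA.

Saturation; I_D = 7.04 mA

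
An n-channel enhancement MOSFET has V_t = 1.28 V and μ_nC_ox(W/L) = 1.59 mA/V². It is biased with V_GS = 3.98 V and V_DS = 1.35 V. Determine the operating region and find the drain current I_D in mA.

Triode; I_D = 4.35 mA

V_ov = V_GS − V_t = 3.98 − 1.28 = 2.7 V.
Since V_DS = 1.35 V < V_ov = 2.7 V, the device is in the triode region.
I_D = k_n [V_ov · V_DS − ½ V_DS²] = 1.59 × [2.7 × 1.35 − 0.5 × 1.35²] = 4.35 mA.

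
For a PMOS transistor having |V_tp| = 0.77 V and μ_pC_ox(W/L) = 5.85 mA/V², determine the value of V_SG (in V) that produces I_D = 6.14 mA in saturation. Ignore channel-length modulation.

V_SG = 2.22 V

In saturation I_D = ½ k_p (V_SG − |V_tp|)², so V_SG − |V_tp| = √(2 I_D / k_p) = √(2 × 6.14 / 5.85) = 1.45 V.
V_SG = 0.77 + 1.45 = 2.22 V.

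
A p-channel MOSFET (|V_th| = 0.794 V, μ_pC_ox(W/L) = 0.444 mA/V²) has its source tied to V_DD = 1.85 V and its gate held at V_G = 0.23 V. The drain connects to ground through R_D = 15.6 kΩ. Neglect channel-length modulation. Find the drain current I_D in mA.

I_D = 0.0973 mA

V_SG = V_DD − V_G = 1.85 − 0.23 = 1.62 V, so V_ov = 1.62 − 0.794 = 0.826 V.
Assume saturation: I_D = ½ k_p V_ov² = 0.5 × 0.444 × 0.826² = 0.151 mA, giving V_SD = V_DD − I_D R_D = 1.85 − 0.151 × 15.6 = -0.513 V.
But -0.513 V < V_ov = 0.826 V, so the device is actually in triode.
In triode I_D = k_p[V_ov V_SD − ½ V_SD²] and I_D = (V_DD − V_SD)/R_D. Equating: 3.46 V_SD² − 6.721 V_SD + 1.85 = 0, giving V_SD = 0.332 V (the root below V_ov).
I_D = (1.85 − 0.332) / 15.6 = 0.0973 mA.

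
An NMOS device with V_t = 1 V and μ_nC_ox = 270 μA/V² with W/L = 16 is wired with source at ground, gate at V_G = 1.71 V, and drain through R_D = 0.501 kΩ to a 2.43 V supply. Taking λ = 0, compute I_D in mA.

V_GS = V_G = 1.71 V, so V_ov = 1.71 − 1 = 0.71 V.
k_n = μ_nC_ox · (W/L) = 4.32 mA/V².
Assume saturation: I_D = ½ k_n V_ov² = 0.5 × 4.32 × 0.71² = 1.09 mA, giving V_DS = V_DD − I_D R_D = 2.43 − 1.09 × 0.501 = 1.88 V.
V_DS = 1.88 V ≥ V_ov = 0.71 V, confirming saturation.

I_D = 1.09 mA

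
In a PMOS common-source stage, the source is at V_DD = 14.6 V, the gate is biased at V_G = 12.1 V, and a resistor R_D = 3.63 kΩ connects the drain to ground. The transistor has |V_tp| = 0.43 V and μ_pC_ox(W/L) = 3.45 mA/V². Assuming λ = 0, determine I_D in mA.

V_SG = V_DD − V_G = 14.6 − 12.1 = 2.5 V, so V_ov = 2.5 − 0.43 = 2.07 V.
Assume saturation: I_D = ½ k_p V_ov² = 0.5 × 3.45 × 2.07² = 7.39 mA, giving V_SD = V_DD − I_D R_D = 14.6 − 7.39 × 3.63 = -12.2 V.
But -12.2 V < V_ov = 2.07 V, so the device is actually in triode.
In triode I_D = k_p[V_ov V_SD − ½ V_SD²] and I_D = (V_DD − V_SD)/R_D. Equating: 6.26 V_SD² − 26.92 V_SD + 14.6 = 0, giving V_SD = 0.636 V (the root below V_ov).
I_D = (14.6 − 0.636) / 3.63 = 3.85 mA.

I_D = 3.85 mA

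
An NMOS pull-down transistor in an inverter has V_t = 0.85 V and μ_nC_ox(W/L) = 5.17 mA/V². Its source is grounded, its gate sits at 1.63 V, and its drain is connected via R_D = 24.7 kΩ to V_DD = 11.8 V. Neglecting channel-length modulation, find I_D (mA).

V_GS = V_G = 1.63 V, so V_ov = 1.63 − 0.85 = 0.78 V.
Assume saturation: I_D = ½ k_n V_ov² = 0.5 × 5.17 × 0.78² = 1.57 mA, giving V_DS = V_DD − I_D R_D = 11.8 − 1.57 × 24.7 = -27 V.
But -27 V < V_ov = 0.78 V, so the device is actually in triode.
In triode I_D = k_n[V_ov V_DS − ½ V_DS²] and I_D = (V_DD − V_DS)/R_D. Equating: 63.8 V_DS² − 100.6 V_DS + 11.8 = 0, giving V_DS = 0.128 V (the root below V_ov).
I_D = (11.8 − 0.128) / 24.7 = 0.473 mA.

I_D = 0.473 mA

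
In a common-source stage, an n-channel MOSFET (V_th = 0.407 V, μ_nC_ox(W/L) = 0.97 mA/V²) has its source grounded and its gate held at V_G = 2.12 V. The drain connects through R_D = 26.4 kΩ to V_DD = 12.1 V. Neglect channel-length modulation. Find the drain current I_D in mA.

V_GS = V_G = 2.12 V, so V_ov = 2.12 − 0.407 = 1.71 V.
Assume saturation: I_D = ½ k_n V_ov² = 0.5 × 0.97 × 1.71² = 1.42 mA, giving V_DS = V_DD − I_D R_D = 12.1 − 1.42 × 26.4 = -25.5 V.
But -25.5 V < V_ov = 1.71 V, so the device is actually in triode.
In triode I_D = k_n[V_ov V_DS − ½ V_DS²] and I_D = (V_DD − V_DS)/R_D. Equating: 12.8 V_DS² − 44.87 V_DS + 12.1 = 0, giving V_DS = 0.294 V (the root below V_ov).
I_D = (12.1 − 0.294) / 26.4 = 0.447 mA.

I_D = 0.447 mA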